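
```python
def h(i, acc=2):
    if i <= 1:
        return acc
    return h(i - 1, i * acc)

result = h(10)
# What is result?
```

Accumulator trace (n, acc): (10, 2) -> (9, 20) -> (8, 180) -> (7, 1440) -> (6, 10080) -> (5, 60480) -> (4, 302400) -> (3, 1209600) -> (2, 3628800) -> (1, 7257600) -> return 7257600

Answer: 7257600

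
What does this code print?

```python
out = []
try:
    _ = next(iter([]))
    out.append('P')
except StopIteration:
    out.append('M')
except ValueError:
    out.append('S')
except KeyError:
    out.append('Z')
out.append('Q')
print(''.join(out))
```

Execution trace: 'M' (except StopIteration) → 'Q' (after the try/except). Output: MQ

Answer: MQ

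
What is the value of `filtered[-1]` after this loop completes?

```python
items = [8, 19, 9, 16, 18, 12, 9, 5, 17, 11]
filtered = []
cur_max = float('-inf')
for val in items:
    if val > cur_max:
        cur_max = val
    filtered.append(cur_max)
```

Running max ends at 19
`filtered` takes the values: [] → [8] → [8, 19] → [8, 19, 19] → [8, 19, 19, 19] → [8, 19, 19, 19, 19] → [8, 19, 19, 19, 19, 19] → [8, 19, 19, 19, 19, 19, 19] → [8, 19, 19, 19, 19, 19, 19, 19] → [8, 19, 19, 19, 19, 19, 19, 19, 19] → [8, 19, 19, 19, 19, 19, 19, 19, 19, 19]
So `filtered[-1]` = 19

Answer: 19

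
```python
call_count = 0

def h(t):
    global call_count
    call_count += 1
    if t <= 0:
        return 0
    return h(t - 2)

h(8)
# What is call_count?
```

Linear recursion stepping by 2: 5 calls from t=8 down to ≤0.

Answer: 5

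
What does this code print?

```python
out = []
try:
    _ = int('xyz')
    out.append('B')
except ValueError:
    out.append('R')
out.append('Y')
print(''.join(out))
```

Execution trace: 'R' (except ValueError) → 'Y' (after the try/except). Output: RY

Answer: RY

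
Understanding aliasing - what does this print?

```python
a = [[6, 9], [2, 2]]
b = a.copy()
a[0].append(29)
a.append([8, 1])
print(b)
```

Key concept: shallow copy with nested lists.
Step by step:
`a = [[6, 9], [2, 2]]` → a = [[6, 9], [2, 2]]
`b = a.copy()` → b = [[6, 9], [2, 2]]
`a[0].append(29)` → a = [[6, 9, 29], [2, 2]]; b = [[6, 9, 29], [2, 2]]
`a.append([8, 1])` → a = [[6, 9, 29], [2, 2], [8, 1]]
`print(b)` → prints [[6, 9, 29], [2, 2]]

Answer: [[6, 9, 29], [2, 2]]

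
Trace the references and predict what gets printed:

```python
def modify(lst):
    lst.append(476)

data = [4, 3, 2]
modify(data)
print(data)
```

Key concept: function modifies passed list.
Step by step:
`data = [4, 3, 2]` → data = [4, 3, 2]
`modify(data)` → data = [4, 3, 2, 476]
`print(data)` → prints [4, 3, 2, 476]

Answer: [4, 3, 2, 476]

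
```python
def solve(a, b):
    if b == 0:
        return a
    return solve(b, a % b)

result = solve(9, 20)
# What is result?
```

solve(9, 20) -> solve(20, 9) -> solve(9, 2) -> solve(2, 1) -> solve(1, 0) -> 1

Answer: 1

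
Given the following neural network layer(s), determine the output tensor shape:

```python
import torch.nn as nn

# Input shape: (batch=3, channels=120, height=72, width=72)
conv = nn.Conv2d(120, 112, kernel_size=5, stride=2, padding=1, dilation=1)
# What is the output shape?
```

Input: (3, 120, 72, 72) -> Output: (3, 112, 35, 35)

Answer: (3, 112, 35, 35)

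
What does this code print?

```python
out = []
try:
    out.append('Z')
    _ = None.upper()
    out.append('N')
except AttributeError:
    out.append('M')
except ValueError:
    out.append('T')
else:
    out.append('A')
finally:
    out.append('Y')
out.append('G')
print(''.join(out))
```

Execution trace: 'Z' (try body) → 'M' (except AttributeError) → 'Y' (finally) → 'G' (after the try/except). Output: ZMYG

Answer: ZMYG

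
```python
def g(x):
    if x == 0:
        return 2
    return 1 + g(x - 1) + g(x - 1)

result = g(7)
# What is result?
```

g(x) = 1 + 2·g(x-1), g(0)=2. Closed form: (2+1)·2^7 - 1 = 383.

Answer: 383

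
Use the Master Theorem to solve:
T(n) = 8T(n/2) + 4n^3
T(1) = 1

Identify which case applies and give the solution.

a=8, b=2, f(n)=4n^3. log_2(8) = 3. Since c=3 = 3, Case 2 applies: T(n) = Θ(n^log_b(a) · log n) = O(n^3 log n).

Answer: O(n^3 log n) - Case 2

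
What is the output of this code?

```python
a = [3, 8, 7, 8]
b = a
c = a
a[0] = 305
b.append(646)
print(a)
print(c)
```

Key concept: multiple aliases.
Step by step:
`a = [3, 8, 7, 8]` → a = [3, 8, 7, 8]
`b = a` → b = [3, 8, 7, 8] (same object as a)
`c = a` → c = [3, 8, 7, 8] (same object as a, b)
`a[0] = 305` → a = [305, 8, 7, 8] (same object as b, c); b = [305, 8, 7, 8] (same object as a, c); c = [305, 8, 7, 8] (same object as a, b)
`b.append(646)` → a = [305, 8, 7, 8, 646] (same object as b, c); b = [305, 8, 7, 8, 646] (same object as a, c); c = [305, 8, 7, 8, 646] (same object as a, b)
`print(a)` → prints [305, 8, 7, 8, 646]
`print(c)` → prints [305, 8, 7, 8, 646]

Answer:
[305, 8, 7, 8, 646]
[305, 8, 7, 8, 646]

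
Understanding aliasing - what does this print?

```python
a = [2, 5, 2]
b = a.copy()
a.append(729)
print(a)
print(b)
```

Key concept: list.copy() creates independent copy.
Step by step:
`a = [2, 5, 2]` → a = [2, 5, 2]
`b = a.copy()` → b = [2, 5, 2]
`a.append(729)` → a = [2, 5, 2, 729]
`print(a)` → prints [2, 5, 2, 729]
`print(b)` → prints [2, 5, 2]

Answer:
[2, 5, 2, 729]
[2, 5, 2]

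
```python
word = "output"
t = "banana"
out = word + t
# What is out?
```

Trace:
`word = "output"` → word = 'output'
`t = "banana"` → t = 'banana'
`out = word + t` → out = 'outputbanana'
So out = 'outputbanana'

Answer: 'outputbanana'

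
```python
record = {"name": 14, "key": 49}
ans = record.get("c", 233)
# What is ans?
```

Trace:
`record = {"name": 14, "key": 49}` → record = {'name': 14, 'key': 49}
`ans = record.get("c", 233)` → ans = 233
So ans = 233

Answer: 233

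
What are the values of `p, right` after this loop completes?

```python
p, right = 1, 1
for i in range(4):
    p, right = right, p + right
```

Fibonacci: after 4 iterations
`p, right` takes the values: (1, 1) → (1, 2) → (2, 3) → (3, 5) → (5, 8)

Answer: 5, 8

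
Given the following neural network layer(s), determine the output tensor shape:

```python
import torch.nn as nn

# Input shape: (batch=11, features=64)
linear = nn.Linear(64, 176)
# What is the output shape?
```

Input: (11, 64) -> Output: (11, 176)

Answer: (11, 176)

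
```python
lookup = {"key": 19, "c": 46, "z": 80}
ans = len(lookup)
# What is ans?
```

Trace:
`lookup = {"key": 19, "c": 46, "z": 80}` → lookup = {'key': 19, 'c': 46, 'z': 80}
`ans = len(lookup)` → ans = 3
So ans = 3

Answer: 3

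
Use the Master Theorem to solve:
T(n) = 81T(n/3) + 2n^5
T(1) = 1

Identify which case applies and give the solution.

a=81, b=3, f(n)=2n^5. log_3(81) = 4. Since c=5 > 4 and the regularity condition holds (81(n/3)^5 = (81/3^5)n^5 with 81/3^5 < 1), Case 3 applies: T(n) = Θ(f(n)) = O(n^5).

Answer: O(n^5) - Case 3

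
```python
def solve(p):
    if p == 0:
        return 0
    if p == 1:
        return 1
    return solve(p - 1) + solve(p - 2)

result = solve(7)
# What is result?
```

Build up from base cases: solve(0)=0, solve(1)=1, solve(2)=1, solve(3)=2, solve(4)=3, solve(5)=5, solve(6)=8, ..., solve(7)=13

Answer: 13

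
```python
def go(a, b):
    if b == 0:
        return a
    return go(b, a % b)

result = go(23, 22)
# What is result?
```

go(23, 22) -> go(22, 1) -> go(1, 0) -> 1

Answer: 1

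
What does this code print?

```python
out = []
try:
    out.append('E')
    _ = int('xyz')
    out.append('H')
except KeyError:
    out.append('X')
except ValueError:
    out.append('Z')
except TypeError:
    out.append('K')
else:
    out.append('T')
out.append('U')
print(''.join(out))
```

Execution trace: 'E' (try body) → 'Z' (except ValueError) → 'U' (after the try/except). Output: EZU

Answer: EZU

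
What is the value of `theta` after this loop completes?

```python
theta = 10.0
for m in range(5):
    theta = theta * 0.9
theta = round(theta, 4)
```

Exponential decay: 10.0 * 0.9^5
`theta` takes the values: 10.0 → 9.0 → 8.1 → 7.29 → 6.561 → 5.9049

Answer: 5.9049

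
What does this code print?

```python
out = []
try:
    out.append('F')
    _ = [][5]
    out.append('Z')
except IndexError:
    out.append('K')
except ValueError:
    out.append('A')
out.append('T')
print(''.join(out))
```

Execution trace: 'F' (try body) → 'K' (except IndexError) → 'T' (after the try/except). Output: FKT

Answer: FKT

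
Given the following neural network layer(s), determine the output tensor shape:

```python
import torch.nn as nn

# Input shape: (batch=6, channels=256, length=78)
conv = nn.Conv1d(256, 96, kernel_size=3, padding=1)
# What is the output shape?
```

Input: (6, 256, 78) -> Output: (6, 96, 78)

Answer: (6, 96, 78)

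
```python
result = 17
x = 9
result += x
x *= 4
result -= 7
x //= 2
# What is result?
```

Trace:
`result = 17` → result = 17
`x = 9` → x = 9
`result += x` → result = 26
`x *= 4` → x = 36
`result -= 7` → result = 19
`x //= 2` → x = 18
So result = 19

Answer: 19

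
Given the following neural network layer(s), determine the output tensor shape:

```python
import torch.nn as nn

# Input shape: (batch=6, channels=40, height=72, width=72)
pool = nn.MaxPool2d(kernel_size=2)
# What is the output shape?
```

Input: (6, 40, 72, 72) -> Output: (6, 40, 36, 36)

Answer: (6, 40, 36, 36)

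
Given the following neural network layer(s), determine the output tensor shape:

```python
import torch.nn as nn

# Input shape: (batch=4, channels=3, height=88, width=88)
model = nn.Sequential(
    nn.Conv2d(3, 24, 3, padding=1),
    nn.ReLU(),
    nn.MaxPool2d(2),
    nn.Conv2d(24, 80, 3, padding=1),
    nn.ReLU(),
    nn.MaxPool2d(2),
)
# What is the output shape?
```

Input: (4, 3, 88, 88) -> after first Conv2d: (4, 24, 88, 88) -> after first MaxPool2d: (4, 24, 44, 44) -> after second Conv2d: (4, 80, 44, 44) -> Output: (4, 80, 22, 22)

Answer: (4, 80, 22, 22)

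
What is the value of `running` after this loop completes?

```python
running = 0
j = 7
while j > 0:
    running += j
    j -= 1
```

Sum 7 down to 1
`running` takes the values: 0 → 7 → 13 → 18 → 22 → 25 → 27 → 28

Answer: 28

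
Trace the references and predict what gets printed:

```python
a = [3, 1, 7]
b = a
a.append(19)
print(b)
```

Key concept: basic list aliasing.
Step by step:
`a = [3, 1, 7]` → a = [3, 1, 7]
`b = a` → b = [3, 1, 7] (same object as a)
`a.append(19)` → a = [3, 1, 7, 19] (same object as b); b = [3, 1, 7, 19] (same object as a)
`print(b)` → prints [3, 1, 7, 19]

Answer: [3, 1, 7, 19]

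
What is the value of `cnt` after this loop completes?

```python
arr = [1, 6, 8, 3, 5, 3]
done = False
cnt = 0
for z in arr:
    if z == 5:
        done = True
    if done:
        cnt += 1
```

Count elements after first 5 in [1, 6, 8, 3, 5, 3]
`cnt` takes the values: 0 → 1 → 2

Answer: 2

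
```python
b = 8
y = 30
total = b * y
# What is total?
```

Trace:
`b = 8` → b = 8
`y = 30` → y = 30
`total = b * y` → total = 240
So total = 240

Answer: 240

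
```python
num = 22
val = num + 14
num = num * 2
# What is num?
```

Trace:
`num = 22` → num = 22
`val = num + 14` → val = 36
`num = num * 2` → num = 44
So num = 44

Answer: 44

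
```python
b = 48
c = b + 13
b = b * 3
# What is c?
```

Trace:
`b = 48` → b = 48
`c = b + 13` → c = 61
`b = b * 3` → b = 144
So c = 61

Answer: 61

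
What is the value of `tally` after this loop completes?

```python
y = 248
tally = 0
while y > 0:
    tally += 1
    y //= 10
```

Count digits by repeated division by 10
`tally` takes the values: 0 → 1 → 2 → 3

Answer: 3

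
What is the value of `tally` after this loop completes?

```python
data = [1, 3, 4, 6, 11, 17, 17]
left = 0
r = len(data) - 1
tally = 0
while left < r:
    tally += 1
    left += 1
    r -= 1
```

Iterations until pointers meet (list length 7)
`tally` takes the values: 0 → 1 → 2 → 3

Answer: 3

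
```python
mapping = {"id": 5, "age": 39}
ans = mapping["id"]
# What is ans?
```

Trace:
`mapping = {"id": 5, "age": 39}` → mapping = {'id': 5, 'age': 39}
`ans = mapping["id"]` → ans = 5
So ans = 5

Answer: 5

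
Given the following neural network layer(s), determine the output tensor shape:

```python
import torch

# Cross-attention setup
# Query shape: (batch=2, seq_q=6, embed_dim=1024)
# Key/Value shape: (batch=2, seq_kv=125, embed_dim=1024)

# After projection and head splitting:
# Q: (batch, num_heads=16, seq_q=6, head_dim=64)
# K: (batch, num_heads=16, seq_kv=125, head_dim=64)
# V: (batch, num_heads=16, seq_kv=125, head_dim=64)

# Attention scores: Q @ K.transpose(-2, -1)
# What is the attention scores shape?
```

Input: (2, 6, 1024) -> Output: (2, 16, 6, 125)

Answer: (2, 16, 6, 125)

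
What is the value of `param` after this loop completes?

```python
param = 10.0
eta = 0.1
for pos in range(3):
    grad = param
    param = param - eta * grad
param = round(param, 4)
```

Gradient descent: w = 10.0 * (1 - 0.1)^3
`param` takes the values: 10.0 → 9.0 → 8.1 → 7.29

Answer: 7.29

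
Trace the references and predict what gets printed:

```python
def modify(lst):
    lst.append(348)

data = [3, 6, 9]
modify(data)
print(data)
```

Key concept: function modifies passed list.
Step by step:
`data = [3, 6, 9]` → data = [3, 6, 9]
`modify(data)` → data = [3, 6, 9, 348]
`print(data)` → prints [3, 6, 9, 348]

Answer: [3, 6, 9, 348]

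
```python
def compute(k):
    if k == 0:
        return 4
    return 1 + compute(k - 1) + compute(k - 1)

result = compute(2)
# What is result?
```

compute(k) = 1 + 2·compute(k-1), compute(0)=4. Closed form: (4+1)·2^2 - 1 = 19.

Answer: 19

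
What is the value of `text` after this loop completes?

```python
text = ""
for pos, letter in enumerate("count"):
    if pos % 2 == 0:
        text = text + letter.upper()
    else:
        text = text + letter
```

Uppercase even positions in 'count'
`text` takes the values: "" → "C" → "Co" → "CoU" → "CoUn" → "CoUnT"

Answer: "CoUnT"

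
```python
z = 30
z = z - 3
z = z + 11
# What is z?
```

Trace:
`z = 30` → z = 30
`z = z - 3` → z = 27
`z = z + 11` → z = 38
So z = 38

Answer: 38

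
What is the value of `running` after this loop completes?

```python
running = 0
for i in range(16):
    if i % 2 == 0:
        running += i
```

Sum of even numbers 0 to 15
`running` takes the values: 0 → 2 → 6 → 12 → 20 → 30 → 42 → 56

Answer: 56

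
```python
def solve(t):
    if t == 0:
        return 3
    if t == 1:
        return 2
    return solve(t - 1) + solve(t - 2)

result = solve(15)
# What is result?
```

Build up from base cases: solve(0)=3, solve(1)=2, solve(2)=5, solve(3)=7, solve(4)=12, solve(5)=19, solve(6)=31, ..., solve(15)=2351

Answer: 2351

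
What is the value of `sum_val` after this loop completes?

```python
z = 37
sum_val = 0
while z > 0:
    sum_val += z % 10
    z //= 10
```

Sum digits of 37
`sum_val` takes the values: 0 → 7 → 10

Answer: 10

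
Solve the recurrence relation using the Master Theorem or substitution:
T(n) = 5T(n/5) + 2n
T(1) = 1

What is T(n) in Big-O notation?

By Master Theorem: a=5, b=5, f(n)=2n. Since log_5(5) = 1 and f(n) = Θ(n^1), Case 2 applies. T(n) = O(n log n).

Answer: O(n log n)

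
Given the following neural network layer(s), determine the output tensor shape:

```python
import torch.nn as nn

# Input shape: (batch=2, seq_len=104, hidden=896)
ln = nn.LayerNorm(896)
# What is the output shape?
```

Input: (2, 104, 896) -> Output: (2, 104, 896)

Answer: (2, 104, 896)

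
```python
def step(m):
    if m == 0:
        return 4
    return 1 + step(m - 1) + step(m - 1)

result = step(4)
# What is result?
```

step(m) = 1 + 2·step(m-1), step(0)=4. Closed form: (4+1)·2^4 - 1 = 79.

Answer: 79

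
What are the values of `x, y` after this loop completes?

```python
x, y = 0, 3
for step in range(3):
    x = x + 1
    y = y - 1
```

x goes 0→3, y goes 3→0
`x, y` takes the values: (0, 3) → (1, 3) → (1, 2) → (2, 2) → (2, 1) → (3, 1) → (3, 0)

Answer: 3, 0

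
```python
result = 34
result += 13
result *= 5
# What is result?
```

Trace:
`result = 34` → result = 34
`result += 13` → result = 47
`result *= 5` → result = 235
So result = 235

Answer: 235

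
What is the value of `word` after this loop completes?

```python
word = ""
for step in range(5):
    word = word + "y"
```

Repeat 'y' 5 times
`word` takes the values: "" → "y" → "yy" → "yyy" → "yyyy" → "yyyyy"

Answer: "yyyyy"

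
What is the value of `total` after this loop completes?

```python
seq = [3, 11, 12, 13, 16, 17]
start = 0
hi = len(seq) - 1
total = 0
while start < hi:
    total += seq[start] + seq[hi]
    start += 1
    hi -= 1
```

Sum of pairs from ends
`total` takes the values: 0 → 20 → 47 → 72

Answer: 72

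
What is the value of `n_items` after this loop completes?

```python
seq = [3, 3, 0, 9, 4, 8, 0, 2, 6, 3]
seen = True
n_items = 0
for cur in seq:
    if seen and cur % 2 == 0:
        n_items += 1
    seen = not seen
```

Count even values at even positions
`n_items` takes the values: 0 → 1 → 2 → 3 → 4

Answer: 4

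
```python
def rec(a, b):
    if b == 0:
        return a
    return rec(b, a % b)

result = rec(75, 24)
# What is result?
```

rec(75, 24) -> rec(24, 3) -> rec(3, 0) -> 3

Answer: 3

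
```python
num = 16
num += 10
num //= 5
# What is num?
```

Trace:
`num = 16` → num = 16
`num += 10` → num = 26
`num //= 5` → num = 5
So num = 5

Answer: 5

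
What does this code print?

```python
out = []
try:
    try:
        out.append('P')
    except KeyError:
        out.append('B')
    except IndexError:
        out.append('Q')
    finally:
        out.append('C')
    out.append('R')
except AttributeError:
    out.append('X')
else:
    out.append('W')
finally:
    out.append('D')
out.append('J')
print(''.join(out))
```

Execution trace: 'P' (inner try body, no exception) → 'C' (inner finally) → 'R' (try body, no exception) → 'W' (else) → 'D' (finally) → 'J' (after the try/except). Output: PCRWDJ

Answer: PCRWDJ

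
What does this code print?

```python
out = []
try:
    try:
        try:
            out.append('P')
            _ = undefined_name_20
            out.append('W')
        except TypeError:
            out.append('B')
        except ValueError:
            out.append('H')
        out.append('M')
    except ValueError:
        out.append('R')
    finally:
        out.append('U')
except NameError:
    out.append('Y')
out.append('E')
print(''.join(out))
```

Execution trace: 'P' (inner try body) → 'U' (finally) → 'Y' (outer except NameError) → 'E' (after the try/except). Output: PUYE

Answer: PUYE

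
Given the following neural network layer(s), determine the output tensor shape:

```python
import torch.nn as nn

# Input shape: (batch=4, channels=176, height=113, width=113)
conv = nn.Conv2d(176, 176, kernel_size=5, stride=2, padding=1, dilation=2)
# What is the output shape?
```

Input: (4, 176, 113, 113) -> Output: (4, 176, 54, 54)

Answer: (4, 176, 54, 54)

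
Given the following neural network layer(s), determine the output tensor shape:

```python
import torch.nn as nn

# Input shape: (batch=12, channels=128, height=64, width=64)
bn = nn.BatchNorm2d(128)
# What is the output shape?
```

Input: (12, 128, 64, 64) -> Output: (12, 128, 64, 64)

Answer: (12, 128, 64, 64)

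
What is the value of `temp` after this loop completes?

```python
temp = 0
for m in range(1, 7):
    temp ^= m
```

XOR of 1 to 6
`temp` takes the values: 0 → 1 → 3 → 0 → 4 → 1 → 7

Answer: 7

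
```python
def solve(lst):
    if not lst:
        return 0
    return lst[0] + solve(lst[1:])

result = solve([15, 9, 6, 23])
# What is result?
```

15 + 9 + 6 + 23 + 0 = 53

Answer: 53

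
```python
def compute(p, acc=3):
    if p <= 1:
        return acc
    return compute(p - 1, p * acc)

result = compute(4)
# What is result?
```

Accumulator trace (n, acc): (4, 3) -> (3, 12) -> (2, 36) -> (1, 72) -> return 72

Answer: 72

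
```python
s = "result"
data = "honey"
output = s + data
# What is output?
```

Trace:
`s = "result"` → s = 'result'
`data = "honey"` → data = 'honey'
`output = s + data` → output = 'resulthoney'
So output = 'resulthoney'

Answer: 'resulthoney'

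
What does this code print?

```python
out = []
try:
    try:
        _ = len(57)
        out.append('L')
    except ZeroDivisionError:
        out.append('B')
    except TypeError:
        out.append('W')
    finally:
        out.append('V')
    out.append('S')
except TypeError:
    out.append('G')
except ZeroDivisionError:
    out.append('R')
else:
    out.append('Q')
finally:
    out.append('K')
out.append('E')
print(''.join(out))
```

Execution trace: 'W' (inner except TypeError) → 'V' (inner finally) → 'S' (try body, no exception) → 'Q' (else) → 'K' (finally) → 'E' (after the try/except). Output: WVSQKE

Answer: WVSQKE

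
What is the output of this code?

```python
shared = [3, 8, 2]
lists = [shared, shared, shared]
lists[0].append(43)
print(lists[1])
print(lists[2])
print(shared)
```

Key concept: list of same reference.
Step by step:
`shared = [3, 8, 2]` → shared = [3, 8, 2]
`lists = [shared, shared, shared]` → lists = [[3, 8, 2], [3, 8, 2], [3, 8, 2]]
`lists[0].append(43)` → shared = [3, 8, 2, 43]; lists = [[3, 8, 2, 43], [3, 8, 2, 43], [3, 8, 2, 43]]
`print(lists[1])` → prints [3, 8, 2, 43]
`print(lists[2])` → prints [3, 8, 2, 43]
`print(shared)` → prints [3, 8, 2, 43]

Answer:
[3, 8, 2, 43]
[3, 8, 2, 43]
[3, 8, 2, 43]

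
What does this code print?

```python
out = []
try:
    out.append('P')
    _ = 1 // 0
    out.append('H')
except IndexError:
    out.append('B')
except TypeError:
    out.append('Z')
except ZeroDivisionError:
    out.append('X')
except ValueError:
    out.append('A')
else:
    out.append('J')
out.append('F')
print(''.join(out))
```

Execution trace: 'P' (try body) → 'X' (except ZeroDivisionError) → 'F' (after the try/except). Output: PXF

Answer: PXF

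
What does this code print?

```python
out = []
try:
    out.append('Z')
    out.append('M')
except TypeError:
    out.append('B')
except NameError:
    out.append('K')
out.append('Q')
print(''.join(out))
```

Execution trace: 'Z' (try body) → 'M' (try body, no exception) → 'Q' (after the try/except). Output: ZMQ

Answer: ZMQ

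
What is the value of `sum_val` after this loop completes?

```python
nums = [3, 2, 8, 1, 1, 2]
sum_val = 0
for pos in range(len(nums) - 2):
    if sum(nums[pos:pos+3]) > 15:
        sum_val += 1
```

Count windows with sum > 15
`sum_val` takes the values: 0

Answer: 0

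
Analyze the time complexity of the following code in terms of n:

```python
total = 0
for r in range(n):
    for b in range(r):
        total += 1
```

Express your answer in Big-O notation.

Each loop level contributes: n × n. Multiplying the contributions gives O(n^2).

Answer: O(n^2)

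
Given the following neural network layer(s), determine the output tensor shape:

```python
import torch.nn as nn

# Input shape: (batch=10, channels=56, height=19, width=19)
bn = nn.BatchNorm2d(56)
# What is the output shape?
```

Input: (10, 56, 19, 19) -> Output: (10, 56, 19, 19)

Answer: (10, 56, 19, 19)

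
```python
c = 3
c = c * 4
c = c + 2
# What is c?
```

Trace:
`c = 3` → c = 3
`c = c * 4` → c = 12
`c = c + 2` → c = 14
So c = 14

Answer: 14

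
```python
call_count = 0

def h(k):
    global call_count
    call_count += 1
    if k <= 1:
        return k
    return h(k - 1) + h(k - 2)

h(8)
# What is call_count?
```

Calls(k) = 1 + Calls(k-1) + Calls(k-2); Calls(0)=Calls(1)=1. For k=8 this gives 67.

Answer: 67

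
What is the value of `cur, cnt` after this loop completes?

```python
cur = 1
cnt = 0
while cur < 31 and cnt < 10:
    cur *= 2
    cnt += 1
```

Double until >= 31 or 10 iterations
`cur, cnt` takes the values: (1, 0) → (2, 0) → (2, 1) → (4, 1) → (4, 2) → (8, 2) → (8, 3) → (16, 3) → (16, 4) → (32, 4) → (32, 5)

Answer: 32, 5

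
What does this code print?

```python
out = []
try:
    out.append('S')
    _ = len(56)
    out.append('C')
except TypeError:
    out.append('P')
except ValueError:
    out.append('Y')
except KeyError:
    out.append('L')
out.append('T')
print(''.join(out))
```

Execution trace: 'S' (try body) → 'P' (except TypeError) → 'T' (after the try/except). Output: SPT

Answer: SPT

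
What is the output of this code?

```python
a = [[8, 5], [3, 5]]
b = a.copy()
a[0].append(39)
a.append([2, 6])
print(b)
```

Key concept: shallow copy with nested lists.
Step by step:
`a = [[8, 5], [3, 5]]` → a = [[8, 5], [3, 5]]
`b = a.copy()` → b = [[8, 5], [3, 5]]
`a[0].append(39)` → a = [[8, 5, 39], [3, 5]]; b = [[8, 5, 39], [3, 5]]
`a.append([2, 6])` → a = [[8, 5, 39], [3, 5], [2, 6]]
`print(b)` → prints [[8, 5, 39], [3, 5]]

Answer: [[8, 5, 39], [3, 5]]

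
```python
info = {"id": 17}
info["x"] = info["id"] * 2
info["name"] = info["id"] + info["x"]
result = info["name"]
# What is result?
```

Trace:
`info = {"id": 17}` → info = {'id': 17}
`info["x"] = info["id"] * 2` → info = {'id': 17, 'x': 34}
`info["name"] = info["id"] + info["x"]` → info = {'id': 17, 'x': 34, 'name': 51}
`result = info["name"]` → result = 51
So result = 51

Answer: 51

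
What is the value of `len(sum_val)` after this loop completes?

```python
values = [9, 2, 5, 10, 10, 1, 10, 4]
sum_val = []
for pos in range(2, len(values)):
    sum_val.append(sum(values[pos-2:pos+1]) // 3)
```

Number of 3-element averages
`sum_val` takes the values: [] → [5] → [5, 5] → [5, 5, 8] → [5, 5, 8, 7] → [5, 5, 8, 7, 7] → [5, 5, 8, 7, 7, 5]
So `len(sum_val)` = 6

Answer: 6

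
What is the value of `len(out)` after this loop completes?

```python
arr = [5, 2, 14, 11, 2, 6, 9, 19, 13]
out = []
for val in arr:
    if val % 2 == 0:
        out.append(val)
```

Count even numbers in [5, 2, 14, 11, 2, 6, 9, 19, 13]
`out` takes the values: [] → [2] → [2, 14] → [2, 14, 2] → [2, 14, 2, 6]
So `len(out)` = 4

Answer: 4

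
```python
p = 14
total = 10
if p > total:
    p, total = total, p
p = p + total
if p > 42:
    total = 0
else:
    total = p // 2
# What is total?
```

Trace:
`p = 14` → p = 14
`total = 10` → total = 10
`if p > total: ...` → p > total is True → p = 10; total = 14
`p = p + total` → p = 24
`if p > 42: ...` → p > 42 is False, take else branch → total = 12
So total = 12

Answer: 12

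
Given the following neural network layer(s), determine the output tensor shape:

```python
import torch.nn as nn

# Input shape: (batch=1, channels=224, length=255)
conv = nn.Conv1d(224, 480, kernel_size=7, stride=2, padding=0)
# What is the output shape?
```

Input: (1, 224, 255) -> Output: (1, 480, 125)

Answer: (1, 480, 125)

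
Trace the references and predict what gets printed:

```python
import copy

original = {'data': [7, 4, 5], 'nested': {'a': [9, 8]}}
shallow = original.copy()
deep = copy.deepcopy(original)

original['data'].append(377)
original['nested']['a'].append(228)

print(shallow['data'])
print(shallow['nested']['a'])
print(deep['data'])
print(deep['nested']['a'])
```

Key concept: comparing shallow vs deep copy.
Step by step:
`original = {'data': [7, 4, 5], 'nested': {'a': [9, 8]}}` → original = {'data': [7, 4, 5], 'nested': {'a': [9, 8]}}
`shallow = original.copy()` → shallow = {'data': [7, 4, 5], 'nested': {'a': [9, 8]}}
`deep = copy.deepcopy(original)` → deep = {'data': [7, 4, 5], 'nested': {'a': [9, 8]}}
`original['data'].append(377)` → original = {'data': [7, 4, 5, 377], 'nested': {'a': [9, 8]}}; shallow = {'data': [7, 4, 5, 377], 'nested': {'a': [9, 8]}}
`original['nested']['a'].append(228)` → original = {'data': [7, 4, 5, 377], 'nested': {'a': [9, 8, 228]}}; shallow = {'data': [7, 4, 5, 377], 'nested': {'a': [9, 8, 228]}}
`print(shallow['data'])` → prints [7, 4, 5, 377]
`print(shallow['nested']['a'])` → prints [9, 8, 228]
`print(deep['data'])` → prints [7, 4, 5]
`print(deep['nested']['a'])` → prints [9, 8]

Answer:
[7, 4, 5, 377]
[9, 8, 228]
[7, 4, 5]
[9, 8]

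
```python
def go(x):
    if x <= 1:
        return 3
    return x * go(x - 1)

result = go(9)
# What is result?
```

go(9) = 9 * 8 * 7 * 6 * 5 * 4 * 3 * 2 * 3 = 1088640

Answer: 1088640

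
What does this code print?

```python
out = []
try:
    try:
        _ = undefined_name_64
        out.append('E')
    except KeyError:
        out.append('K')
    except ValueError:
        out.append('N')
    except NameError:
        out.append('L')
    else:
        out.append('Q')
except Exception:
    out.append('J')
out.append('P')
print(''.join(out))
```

Execution trace: 'L' (inner except NameError) → 'P' (after the try/except). Output: LP

Answer: LP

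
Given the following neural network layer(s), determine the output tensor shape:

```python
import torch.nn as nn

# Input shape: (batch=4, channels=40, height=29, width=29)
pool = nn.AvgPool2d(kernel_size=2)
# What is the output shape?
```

Input: (4, 40, 29, 29) -> Output: (4, 40, 14, 14)

Answer: (4, 40, 14, 14)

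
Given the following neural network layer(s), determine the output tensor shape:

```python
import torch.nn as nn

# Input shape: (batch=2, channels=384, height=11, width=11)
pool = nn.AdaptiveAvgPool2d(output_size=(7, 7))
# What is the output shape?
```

Input: (2, 384, 11, 11) -> Output: (2, 384, 7, 7)

Answer: (2, 384, 7, 7)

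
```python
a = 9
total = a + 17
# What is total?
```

Trace:
`a = 9` → a = 9
`total = a + 17` → total = 26
So total = 26

Answer: 26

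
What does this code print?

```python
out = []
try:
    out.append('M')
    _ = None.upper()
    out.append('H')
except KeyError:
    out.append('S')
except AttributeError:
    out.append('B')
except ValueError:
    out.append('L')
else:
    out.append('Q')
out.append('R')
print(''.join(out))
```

Execution trace: 'M' (try body) → 'B' (except AttributeError) → 'R' (after the try/except). Output: MBR

Answer: MBR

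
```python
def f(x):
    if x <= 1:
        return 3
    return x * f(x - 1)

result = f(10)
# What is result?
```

f(10) = 10 * 9 * 8 * 7 * 6 * 5 * 4 * 3 * 2 * 3 = 10886400

Answer: 10886400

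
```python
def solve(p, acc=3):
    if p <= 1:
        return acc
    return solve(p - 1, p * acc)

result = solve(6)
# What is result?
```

Accumulator trace (n, acc): (6, 3) -> (5, 18) -> (4, 90) -> (3, 360) -> (2, 1080) -> (1, 2160) -> return 2160

Answer: 2160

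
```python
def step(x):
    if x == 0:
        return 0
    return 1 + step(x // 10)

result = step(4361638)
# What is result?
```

Count of digits of 4361638: 7

Answer: 7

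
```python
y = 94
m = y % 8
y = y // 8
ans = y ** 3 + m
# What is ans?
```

Trace:
`y = 94` → y = 94
`m = y % 8` → m = 6
`y = y // 8` → y = 11
`ans = y ** 3 + m` → ans = 1337
So ans = 1337

Answer: 1337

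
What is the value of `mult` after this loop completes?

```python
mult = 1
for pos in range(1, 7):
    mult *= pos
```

6! = 720
`mult` takes the values: 1 → 2 → 6 → 24 → 120 → 720

Answer: 720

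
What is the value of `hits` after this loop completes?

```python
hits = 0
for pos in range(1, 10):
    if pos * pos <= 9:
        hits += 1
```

Count numbers where pos² ≤ 9
`hits` takes the values: 0 → 1 → 2 → 3

Answer: 3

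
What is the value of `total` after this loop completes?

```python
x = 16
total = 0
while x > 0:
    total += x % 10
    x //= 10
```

Sum digits of 16
`total` takes the values: 0 → 6 → 7

Answer: 7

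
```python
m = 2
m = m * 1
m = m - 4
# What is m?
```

Trace:
`m = 2` → m = 2
`m = m * 1` → m = 2
`m = m - 4` → m = -2
So m = -2

Answer: -2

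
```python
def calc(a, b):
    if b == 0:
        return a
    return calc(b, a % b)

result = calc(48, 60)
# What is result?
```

calc(48, 60) -> calc(60, 48) -> calc(48, 12) -> calc(12, 0) -> 12

Answer: 12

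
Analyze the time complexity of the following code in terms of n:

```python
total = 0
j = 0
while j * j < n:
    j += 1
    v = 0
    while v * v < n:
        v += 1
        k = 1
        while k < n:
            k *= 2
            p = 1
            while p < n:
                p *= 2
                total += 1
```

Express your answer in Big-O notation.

Each loop level contributes: √n × √n × log n × log n. Multiplying the contributions gives O(n log² n).

Answer: O(n log² n)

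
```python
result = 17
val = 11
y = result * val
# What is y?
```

Trace:
`result = 17` → result = 17
`val = 11` → val = 11
`y = result * val` → y = 187
So y = 187

Answer: 187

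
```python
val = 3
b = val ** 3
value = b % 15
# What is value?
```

Trace:
`val = 3` → val = 3
`b = val ** 3` → b = 27
`value = b % 15` → value = 12
So value = 12

Answer: 12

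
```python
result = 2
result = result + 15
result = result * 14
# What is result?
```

Trace:
`result = 2` → result = 2
`result = result + 15` → result = 17
`result = result * 14` → result = 238
So result = 238

Answer: 238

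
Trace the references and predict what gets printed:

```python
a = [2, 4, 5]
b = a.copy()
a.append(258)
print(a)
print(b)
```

Key concept: list.copy() creates independent copy.
Step by step:
`a = [2, 4, 5]` → a = [2, 4, 5]
`b = a.copy()` → b = [2, 4, 5]
`a.append(258)` → a = [2, 4, 5, 258]
`print(a)` → prints [2, 4, 5, 258]
`print(b)` → prints [2, 4, 5]

Answer:
[2, 4, 5, 258]
[2, 4, 5]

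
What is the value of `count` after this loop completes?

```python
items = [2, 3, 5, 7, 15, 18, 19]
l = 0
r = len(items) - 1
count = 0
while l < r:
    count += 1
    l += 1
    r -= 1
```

Iterations until pointers meet (list length 7)
`count` takes the values: 0 → 1 → 2 → 3

Answer: 3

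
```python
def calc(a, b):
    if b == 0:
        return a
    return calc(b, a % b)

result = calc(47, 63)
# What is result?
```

calc(47, 63) -> calc(63, 47) -> calc(47, 16) -> calc(16, 15) -> calc(15, 1) -> calc(1, 0) -> 1

Answer: 1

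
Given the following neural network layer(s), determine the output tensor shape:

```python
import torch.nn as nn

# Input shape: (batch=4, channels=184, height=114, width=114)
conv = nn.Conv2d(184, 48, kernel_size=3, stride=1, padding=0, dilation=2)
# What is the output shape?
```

Input: (4, 184, 114, 114) -> Output: (4, 48, 110, 110)

Answer: (4, 48, 110, 110)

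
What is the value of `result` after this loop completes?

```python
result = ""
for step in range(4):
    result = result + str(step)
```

Concatenate digits 0 to 3
`result` takes the values: "" → "0" → "01" → "012" → "0123"

Answer: "0123"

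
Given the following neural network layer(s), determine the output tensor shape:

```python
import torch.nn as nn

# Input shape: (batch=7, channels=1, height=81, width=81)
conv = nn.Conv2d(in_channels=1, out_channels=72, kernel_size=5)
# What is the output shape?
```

Input: (7, 1, 81, 81) -> Output: (7, 72, 77, 77)

Answer: (7, 72, 77, 77)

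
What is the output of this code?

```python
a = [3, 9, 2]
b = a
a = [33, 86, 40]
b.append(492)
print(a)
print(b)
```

Key concept: rebinding vs mutation: a is rebound to a new list, b still points at the original.
Step by step:
`a = [3, 9, 2]` → a = [3, 9, 2]
`b = a` → b = [3, 9, 2] (same object as a)
`a = [33, 86, 40]` → a = [33, 86, 40]
`b.append(492)` → b = [3, 9, 2, 492]
`print(a)` → prints [33, 86, 40]
`print(b)` → prints [3, 9, 2, 492]

Answer:
[33, 86, 40]
[3, 9, 2, 492]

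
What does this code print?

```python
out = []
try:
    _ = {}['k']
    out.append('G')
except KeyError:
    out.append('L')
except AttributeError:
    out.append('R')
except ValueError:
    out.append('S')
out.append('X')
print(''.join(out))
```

Execution trace: 'L' (except KeyError) → 'X' (after the try/except). Output: LX

Answer: LX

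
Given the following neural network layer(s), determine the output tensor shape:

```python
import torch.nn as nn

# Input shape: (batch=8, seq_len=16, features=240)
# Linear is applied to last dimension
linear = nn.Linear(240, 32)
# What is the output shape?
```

Input: (8, 16, 240) -> Output: (8, 16, 32)

Answer: (8, 16, 32)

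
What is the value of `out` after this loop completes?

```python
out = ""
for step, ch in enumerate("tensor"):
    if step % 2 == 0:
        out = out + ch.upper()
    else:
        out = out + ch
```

Uppercase even positions in 'tensor'
`out` takes the values: "" → "T" → "Te" → "TeN" → "TeNs" → "TeNsO" → "TeNsOr"

Answer: "TeNsOr"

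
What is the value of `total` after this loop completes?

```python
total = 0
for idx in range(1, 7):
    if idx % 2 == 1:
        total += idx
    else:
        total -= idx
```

Add odd, subtract even
`total` takes the values: 0 → 1 → -1 → 2 → -2 → 3 → -3

Answer: -3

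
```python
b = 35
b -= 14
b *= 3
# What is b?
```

Trace:
`b = 35` → b = 35
`b -= 14` → b = 21
`b *= 3` → b = 63
So b = 63

Answer: 63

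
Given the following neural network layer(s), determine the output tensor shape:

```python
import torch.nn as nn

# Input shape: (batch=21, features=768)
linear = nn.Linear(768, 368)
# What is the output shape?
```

Input: (21, 768) -> Output: (21, 368)

Answer: (21, 368)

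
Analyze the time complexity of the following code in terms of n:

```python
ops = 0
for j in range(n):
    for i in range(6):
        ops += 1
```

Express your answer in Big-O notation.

Each loop level contributes: n × 1. Multiplying the contributions gives O(n).

Answer: O(n)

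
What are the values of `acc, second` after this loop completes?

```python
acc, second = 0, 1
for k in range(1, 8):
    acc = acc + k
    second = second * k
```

Sum and factorial of 1 to 7
`acc, second` takes the values: (0, 1) → (1, 1) → (3, 1) → (3, 2) → (6, 2) → (6, 6) → (10, 6) → (10, 24) → (15, 24) → (15, 120) → (21, 120) → (21, 720) → (28, 720) → (28, 5040)

Answer: 28, 5040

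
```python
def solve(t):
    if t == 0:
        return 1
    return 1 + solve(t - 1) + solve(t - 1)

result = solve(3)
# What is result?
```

solve(t) = 1 + 2·solve(t-1), solve(0)=1. Closed form: (1+1)·2^3 - 1 = 15.

Answer: 15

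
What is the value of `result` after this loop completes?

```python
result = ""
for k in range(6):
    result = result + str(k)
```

Concatenate digits 0 to 5
`result` takes the values: "" → "0" → "01" → "012" → "0123" → "01234" → "012345"

Answer: "012345"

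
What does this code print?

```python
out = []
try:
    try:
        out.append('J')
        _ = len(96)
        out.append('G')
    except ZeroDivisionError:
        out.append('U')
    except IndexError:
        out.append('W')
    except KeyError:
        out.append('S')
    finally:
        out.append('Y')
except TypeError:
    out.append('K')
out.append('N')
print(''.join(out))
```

Execution trace: 'J' (try body) → 'Y' (finally) → 'K' (outer except TypeError) → 'N' (after the try/except). Output: JYKN

Answer: JYKN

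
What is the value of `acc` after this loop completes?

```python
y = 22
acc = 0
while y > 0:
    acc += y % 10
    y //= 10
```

Sum digits of 22
`acc` takes the values: 0 → 2 → 4

Answer: 4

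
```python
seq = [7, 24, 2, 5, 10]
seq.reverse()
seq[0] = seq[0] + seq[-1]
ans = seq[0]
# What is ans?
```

Trace:
`seq = [7, 24, 2, 5, 10]` → seq = [7, 24, 2, 5, 10]
`seq.reverse()` → seq = [10, 5, 2, 24, 7]
`seq[0] = seq[0] + seq[-1]` → seq = [17, 5, 2, 24, 7]
`ans = seq[0]` → ans = 17
So ans = 17

Answer: 17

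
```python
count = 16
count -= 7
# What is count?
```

Trace:
`count = 16` → count = 16
`count -= 7` → count = 9
So count = 9

Answer: 9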